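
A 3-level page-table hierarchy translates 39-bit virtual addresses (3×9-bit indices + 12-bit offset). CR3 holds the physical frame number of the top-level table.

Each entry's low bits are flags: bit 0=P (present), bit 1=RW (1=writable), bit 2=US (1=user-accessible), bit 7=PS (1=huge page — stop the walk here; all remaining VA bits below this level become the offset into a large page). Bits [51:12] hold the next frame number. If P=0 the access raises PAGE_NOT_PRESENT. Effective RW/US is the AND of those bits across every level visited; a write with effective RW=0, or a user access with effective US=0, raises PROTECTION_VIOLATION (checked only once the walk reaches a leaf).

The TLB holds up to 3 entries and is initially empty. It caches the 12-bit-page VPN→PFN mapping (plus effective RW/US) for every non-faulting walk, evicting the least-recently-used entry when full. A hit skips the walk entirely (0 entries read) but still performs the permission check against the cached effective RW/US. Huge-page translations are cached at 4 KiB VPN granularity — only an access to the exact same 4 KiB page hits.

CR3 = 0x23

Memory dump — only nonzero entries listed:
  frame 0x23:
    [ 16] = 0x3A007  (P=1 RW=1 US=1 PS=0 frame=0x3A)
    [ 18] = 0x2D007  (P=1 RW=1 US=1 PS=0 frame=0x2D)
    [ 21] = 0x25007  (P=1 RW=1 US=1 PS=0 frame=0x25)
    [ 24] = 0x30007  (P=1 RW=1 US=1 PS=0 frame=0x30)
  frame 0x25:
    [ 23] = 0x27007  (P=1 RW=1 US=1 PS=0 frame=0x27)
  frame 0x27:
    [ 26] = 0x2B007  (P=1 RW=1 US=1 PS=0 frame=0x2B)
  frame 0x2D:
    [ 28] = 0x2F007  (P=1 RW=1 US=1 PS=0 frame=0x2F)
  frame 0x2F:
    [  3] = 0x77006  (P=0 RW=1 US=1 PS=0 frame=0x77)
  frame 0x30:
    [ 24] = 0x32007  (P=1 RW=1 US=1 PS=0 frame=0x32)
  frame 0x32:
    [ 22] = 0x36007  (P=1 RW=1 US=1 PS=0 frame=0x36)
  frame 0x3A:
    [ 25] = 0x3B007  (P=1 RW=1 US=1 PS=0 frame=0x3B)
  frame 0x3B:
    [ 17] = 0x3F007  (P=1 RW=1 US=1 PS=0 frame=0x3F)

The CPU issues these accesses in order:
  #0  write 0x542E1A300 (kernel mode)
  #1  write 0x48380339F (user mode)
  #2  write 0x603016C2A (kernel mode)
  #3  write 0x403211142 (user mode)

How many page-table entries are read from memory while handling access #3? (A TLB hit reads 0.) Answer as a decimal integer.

Trace:
#0 VA=0x542E1A300 (w,kernel):
  [0] read 0x23 idx=21: raw=0x25007 flags P=1 W=1 U=1 S=0
  [1] read 0x25 idx=23: raw=0x27007 flags P=1 W=1 U=1 S=0
  [2] read 0x27 idx=26: raw=0x2B007 flags P=1 W=1 U=1 S=0
  ✓ 0x2B300  — 3 lookups
#1 VA=0x48380339F (w,user):
  [0] read 0x23 idx=18: raw=0x2D007 flags P=1 W=1 U=1 S=0
  [1] read 0x2D idx=28: raw=0x2F007 flags P=1 W=1 U=1 S=0
  [2] read 0x2F idx=3: raw=0x77006 flags P=0 W=1 U=1 S=0
  ✗ PAGE_NOT_PRESENT  [3 reads]
#2 VA=0x603016C2A (w,kernel):
  [0] read 0x23 idx=24: raw=0x30007 flags P=1 W=1 U=1 S=0
  [1] read 0x30 idx=24: raw=0x32007 flags P=1 W=1 U=1 S=0
  [2] read 0x32 idx=22: raw=0x36007 flags P=1 W=1 U=1 S=0
  ✓ 0x36C2A  — 3 lookups
#3 VA=0x403211142 (w,user):
  [0] read 0x23 idx=16: raw=0x3A007 flags P=1 W=1 U=1 S=0
  [1] read 0x3A idx=25: raw=0x3B007 flags P=1 W=1 U=1 S=0
  [2] read 0x3B idx=17: raw=0x3F007 flags P=1 W=1 U=1 S=0
  ✓ 0x3F142  — 3 lookups

Entries read for #3: 3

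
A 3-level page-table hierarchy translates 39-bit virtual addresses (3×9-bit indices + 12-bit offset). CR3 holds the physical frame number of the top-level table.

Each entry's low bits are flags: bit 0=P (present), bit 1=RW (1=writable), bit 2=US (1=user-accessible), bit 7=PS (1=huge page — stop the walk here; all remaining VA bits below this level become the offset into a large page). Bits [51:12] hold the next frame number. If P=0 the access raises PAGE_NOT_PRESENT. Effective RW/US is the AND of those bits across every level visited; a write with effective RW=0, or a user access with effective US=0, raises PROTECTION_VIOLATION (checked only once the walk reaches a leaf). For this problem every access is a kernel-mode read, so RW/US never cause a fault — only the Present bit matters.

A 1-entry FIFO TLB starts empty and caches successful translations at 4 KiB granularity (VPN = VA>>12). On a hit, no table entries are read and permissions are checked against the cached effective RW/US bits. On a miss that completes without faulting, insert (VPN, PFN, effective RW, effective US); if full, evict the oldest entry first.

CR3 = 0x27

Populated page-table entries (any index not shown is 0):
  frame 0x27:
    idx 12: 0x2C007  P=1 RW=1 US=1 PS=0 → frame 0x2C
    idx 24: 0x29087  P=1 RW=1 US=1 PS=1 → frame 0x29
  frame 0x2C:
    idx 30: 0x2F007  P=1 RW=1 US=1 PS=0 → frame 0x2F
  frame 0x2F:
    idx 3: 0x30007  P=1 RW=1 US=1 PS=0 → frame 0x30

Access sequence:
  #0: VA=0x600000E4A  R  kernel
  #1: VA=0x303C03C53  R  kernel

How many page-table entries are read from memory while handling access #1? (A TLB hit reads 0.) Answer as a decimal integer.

Walk each access:
#0 VA=0x600000E4A (r,kernel):
  [0] read 0x27 idx=24: raw=0x29087 flags P=1 W=1 U=1 S=1
  ⇒ phys 0x29E4A (huge @L0)  [1 reads]
#1 VA=0x303C03C53 (r,kernel):
  [0] read 0x27 idx=12: raw=0x2C007 flags P=1 W=1 U=1 S=0
  [1] read 0x2C idx=30: raw=0x2F007 flags P=1 W=1 U=1 S=0
  [2] read 0x2F idx=3: raw=0x30007 flags P=1 W=1 U=1 S=0
  ⇒ phys 0x30C53  [3 reads]

Entries read for #1: 3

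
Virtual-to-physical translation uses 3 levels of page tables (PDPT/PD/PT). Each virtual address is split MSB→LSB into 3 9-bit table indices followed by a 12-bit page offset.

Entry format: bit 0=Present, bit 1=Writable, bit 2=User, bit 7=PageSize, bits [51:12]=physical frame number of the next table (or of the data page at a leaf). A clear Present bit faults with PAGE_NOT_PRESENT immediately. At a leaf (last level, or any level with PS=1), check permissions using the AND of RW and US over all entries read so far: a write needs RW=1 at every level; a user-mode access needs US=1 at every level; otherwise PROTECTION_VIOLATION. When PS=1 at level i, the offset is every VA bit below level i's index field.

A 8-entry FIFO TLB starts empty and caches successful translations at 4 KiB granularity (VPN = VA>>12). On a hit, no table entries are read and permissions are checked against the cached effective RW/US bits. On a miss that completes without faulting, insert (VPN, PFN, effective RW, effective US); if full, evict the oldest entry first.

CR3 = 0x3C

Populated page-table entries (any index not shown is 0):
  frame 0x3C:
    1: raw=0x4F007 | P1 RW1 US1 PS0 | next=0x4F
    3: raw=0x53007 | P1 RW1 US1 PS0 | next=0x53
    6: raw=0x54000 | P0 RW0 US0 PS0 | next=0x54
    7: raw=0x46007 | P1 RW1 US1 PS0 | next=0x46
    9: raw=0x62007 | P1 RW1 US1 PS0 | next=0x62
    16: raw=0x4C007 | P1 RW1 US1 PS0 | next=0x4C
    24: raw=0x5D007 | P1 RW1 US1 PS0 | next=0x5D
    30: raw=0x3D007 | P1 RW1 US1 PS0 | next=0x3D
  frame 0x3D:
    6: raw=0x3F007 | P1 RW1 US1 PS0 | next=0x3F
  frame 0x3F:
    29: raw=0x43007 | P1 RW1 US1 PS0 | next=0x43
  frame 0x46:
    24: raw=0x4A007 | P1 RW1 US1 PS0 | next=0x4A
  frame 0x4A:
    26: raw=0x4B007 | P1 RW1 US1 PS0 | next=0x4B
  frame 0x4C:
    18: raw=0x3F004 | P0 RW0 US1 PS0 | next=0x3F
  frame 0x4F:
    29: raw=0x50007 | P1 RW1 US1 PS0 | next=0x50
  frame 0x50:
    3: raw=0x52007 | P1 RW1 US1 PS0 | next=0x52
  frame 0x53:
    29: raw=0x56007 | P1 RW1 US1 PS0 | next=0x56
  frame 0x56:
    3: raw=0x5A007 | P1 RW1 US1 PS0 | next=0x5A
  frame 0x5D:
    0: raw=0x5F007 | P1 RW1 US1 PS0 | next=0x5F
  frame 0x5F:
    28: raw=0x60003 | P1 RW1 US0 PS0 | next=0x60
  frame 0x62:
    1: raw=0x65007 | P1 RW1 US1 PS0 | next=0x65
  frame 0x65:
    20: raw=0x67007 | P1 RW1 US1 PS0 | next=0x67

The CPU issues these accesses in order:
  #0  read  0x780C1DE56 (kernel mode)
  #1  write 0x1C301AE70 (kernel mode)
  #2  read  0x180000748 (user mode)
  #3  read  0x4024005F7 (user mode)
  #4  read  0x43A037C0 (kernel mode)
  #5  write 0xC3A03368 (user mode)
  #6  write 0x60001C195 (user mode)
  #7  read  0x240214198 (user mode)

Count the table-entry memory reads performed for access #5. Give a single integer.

Walk each access:
#0 VA=0x780C1DE56 (r,kernel):
  L0 @0x3C[30] → 0x3D007  P=1,RW=1,US=1,PS=0
  L1 @0x3D[6] → 0x3F007  P=1,RW=1,US=1,PS=0
  L2 @0x3F[29] → 0x43007  P=1,RW=1,US=1,PS=0
  ✓ 0x43E56  — 3 lookups
#1 VA=0x1C301AE70 (w,kernel):
  L0 @0x3C[7] → 0x46007  P=1,RW=1,US=1,PS=0
  L1 @0x46[24] → 0x4A007  P=1,RW=1,US=1,PS=0
  L2 @0x4A[26] → 0x4B007  P=1,RW=1,US=1,PS=0
  ✓ 0x4BE70  — 3 lookups
#2 VA=0x180000748 (r,user):
  L0 @0x3C[6] → 0x54000  P=0,RW=0,US=0,PS=0
  ✗ PAGE_NOT_PRESENT  [1 reads]
#3 VA=0x4024005F7 (r,user):
  L0 @0x3C[16] → 0x4C007  P=1,RW=1,US=1,PS=0
  L1 @0x4C[18] → 0x3F004  P=0,RW=0,US=1,PS=0
  ✗ PAGE_NOT_PRESENT  [2 reads]
#4 VA=0x43A037C0 (r,kernel):
  L0 @0x3C[1] → 0x4F007  P=1,RW=1,US=1,PS=0
  L1 @0x4F[29] → 0x50007  P=1,RW=1,US=1,PS=0
  L2 @0x50[3] → 0x52007  P=1,RW=1,US=1,PS=0
  ✓ 0x527C0  — 3 lookups
#5 VA=0xC3A03368 (w,user):
  L0 @0x3C[3] → 0x53007  P=1,RW=1,US=1,PS=0
  L1 @0x53[29] → 0x56007  P=1,RW=1,US=1,PS=0
  L2 @0x56[3] → 0x5A007  P=1,RW=1,US=1,PS=0
  ✓ 0x5A368  — 3 lookups
#6 VA=0x60001C195 (w,user):
  L0 @0x3C[24] → 0x5D007  P=1,RW=1,US=1,PS=0
  L1 @0x5D[0] → 0x5F007  P=1,RW=1,US=1,PS=0
  L2 @0x5F[28] → 0x60003  P=1,RW=1,US=0,PS=0
  ✗ PROTECTION_VIOLATION  [3 reads]
#7 VA=0x240214198 (r,user):
  L0 @0x3C[9] → 0x62007  P=1,RW=1,US=1,PS=0
  L1 @0x62[1] → 0x65007  P=1,RW=1,US=1,PS=0
  L2 @0x65[20] → 0x67007  P=1,RW=1,US=1,PS=0
  ✓ 0x67198  — 3 lookups

Entries read for #5: 3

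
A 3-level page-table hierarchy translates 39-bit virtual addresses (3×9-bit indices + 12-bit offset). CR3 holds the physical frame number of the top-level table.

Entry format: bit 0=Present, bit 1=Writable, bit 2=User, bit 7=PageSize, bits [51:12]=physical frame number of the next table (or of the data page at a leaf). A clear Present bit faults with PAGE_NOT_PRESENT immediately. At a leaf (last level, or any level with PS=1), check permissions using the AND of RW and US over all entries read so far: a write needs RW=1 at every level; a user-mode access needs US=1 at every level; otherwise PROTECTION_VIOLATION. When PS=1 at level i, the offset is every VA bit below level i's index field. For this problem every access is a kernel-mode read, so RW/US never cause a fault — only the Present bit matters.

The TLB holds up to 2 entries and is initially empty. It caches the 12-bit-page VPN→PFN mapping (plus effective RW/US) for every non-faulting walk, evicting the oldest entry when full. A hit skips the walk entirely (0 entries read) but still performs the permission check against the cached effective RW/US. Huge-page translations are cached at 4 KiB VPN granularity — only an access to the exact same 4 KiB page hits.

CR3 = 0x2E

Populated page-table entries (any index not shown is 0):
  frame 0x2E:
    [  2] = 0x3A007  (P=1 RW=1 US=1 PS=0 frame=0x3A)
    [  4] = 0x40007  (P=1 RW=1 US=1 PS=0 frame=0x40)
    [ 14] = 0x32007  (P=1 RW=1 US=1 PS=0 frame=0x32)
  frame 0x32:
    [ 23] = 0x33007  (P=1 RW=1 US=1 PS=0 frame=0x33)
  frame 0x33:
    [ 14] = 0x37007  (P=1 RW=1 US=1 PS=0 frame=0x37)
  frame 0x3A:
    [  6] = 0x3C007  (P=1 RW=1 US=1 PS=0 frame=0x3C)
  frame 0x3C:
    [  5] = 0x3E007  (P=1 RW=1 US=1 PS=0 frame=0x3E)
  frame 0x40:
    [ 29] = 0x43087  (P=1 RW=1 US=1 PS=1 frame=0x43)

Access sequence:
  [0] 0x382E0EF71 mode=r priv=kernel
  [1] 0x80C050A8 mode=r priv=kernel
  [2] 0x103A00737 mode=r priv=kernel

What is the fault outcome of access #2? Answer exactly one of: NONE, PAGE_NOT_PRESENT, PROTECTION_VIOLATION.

Walk each access:
#0 VA=0x382E0EF71 (r,kernel):
  lvl0: tbl 0x2E, slot 14 ⇒ 0x32007 (P1/RW1/US1/PS0)
  lvl1: tbl 0x32, slot 23 ⇒ 0x33007 (P1/RW1/US1/PS0)
  lvl2: tbl 0x33, slot 14 ⇒ 0x37007 (P1/RW1/US1/PS0)
  ✓ 0x37F71  — 3 lookups
#1 VA=0x80C050A8 (r,kernel):
  lvl0: tbl 0x2E, slot 2 ⇒ 0x3A007 (P1/RW1/US1/PS0)
  lvl1: tbl 0x3A, slot 6 ⇒ 0x3C007 (P1/RW1/US1/PS0)
  lvl2: tbl 0x3C, slot 5 ⇒ 0x3E007 (P1/RW1/US1/PS0)
  ✓ 0x3E0A8  — 3 lookups
#2 VA=0x103A00737 (r,kernel):
  lvl0: tbl 0x2E, slot 4 ⇒ 0x40007 (P1/RW1/US1/PS0)
  lvl1: tbl 0x40, slot 29 ⇒ 0x43087 (P1/RW1/US1/PS1)
  ✓ 0x43737 (huge @L1)  — 2 lookups

Access #2 fault: NONE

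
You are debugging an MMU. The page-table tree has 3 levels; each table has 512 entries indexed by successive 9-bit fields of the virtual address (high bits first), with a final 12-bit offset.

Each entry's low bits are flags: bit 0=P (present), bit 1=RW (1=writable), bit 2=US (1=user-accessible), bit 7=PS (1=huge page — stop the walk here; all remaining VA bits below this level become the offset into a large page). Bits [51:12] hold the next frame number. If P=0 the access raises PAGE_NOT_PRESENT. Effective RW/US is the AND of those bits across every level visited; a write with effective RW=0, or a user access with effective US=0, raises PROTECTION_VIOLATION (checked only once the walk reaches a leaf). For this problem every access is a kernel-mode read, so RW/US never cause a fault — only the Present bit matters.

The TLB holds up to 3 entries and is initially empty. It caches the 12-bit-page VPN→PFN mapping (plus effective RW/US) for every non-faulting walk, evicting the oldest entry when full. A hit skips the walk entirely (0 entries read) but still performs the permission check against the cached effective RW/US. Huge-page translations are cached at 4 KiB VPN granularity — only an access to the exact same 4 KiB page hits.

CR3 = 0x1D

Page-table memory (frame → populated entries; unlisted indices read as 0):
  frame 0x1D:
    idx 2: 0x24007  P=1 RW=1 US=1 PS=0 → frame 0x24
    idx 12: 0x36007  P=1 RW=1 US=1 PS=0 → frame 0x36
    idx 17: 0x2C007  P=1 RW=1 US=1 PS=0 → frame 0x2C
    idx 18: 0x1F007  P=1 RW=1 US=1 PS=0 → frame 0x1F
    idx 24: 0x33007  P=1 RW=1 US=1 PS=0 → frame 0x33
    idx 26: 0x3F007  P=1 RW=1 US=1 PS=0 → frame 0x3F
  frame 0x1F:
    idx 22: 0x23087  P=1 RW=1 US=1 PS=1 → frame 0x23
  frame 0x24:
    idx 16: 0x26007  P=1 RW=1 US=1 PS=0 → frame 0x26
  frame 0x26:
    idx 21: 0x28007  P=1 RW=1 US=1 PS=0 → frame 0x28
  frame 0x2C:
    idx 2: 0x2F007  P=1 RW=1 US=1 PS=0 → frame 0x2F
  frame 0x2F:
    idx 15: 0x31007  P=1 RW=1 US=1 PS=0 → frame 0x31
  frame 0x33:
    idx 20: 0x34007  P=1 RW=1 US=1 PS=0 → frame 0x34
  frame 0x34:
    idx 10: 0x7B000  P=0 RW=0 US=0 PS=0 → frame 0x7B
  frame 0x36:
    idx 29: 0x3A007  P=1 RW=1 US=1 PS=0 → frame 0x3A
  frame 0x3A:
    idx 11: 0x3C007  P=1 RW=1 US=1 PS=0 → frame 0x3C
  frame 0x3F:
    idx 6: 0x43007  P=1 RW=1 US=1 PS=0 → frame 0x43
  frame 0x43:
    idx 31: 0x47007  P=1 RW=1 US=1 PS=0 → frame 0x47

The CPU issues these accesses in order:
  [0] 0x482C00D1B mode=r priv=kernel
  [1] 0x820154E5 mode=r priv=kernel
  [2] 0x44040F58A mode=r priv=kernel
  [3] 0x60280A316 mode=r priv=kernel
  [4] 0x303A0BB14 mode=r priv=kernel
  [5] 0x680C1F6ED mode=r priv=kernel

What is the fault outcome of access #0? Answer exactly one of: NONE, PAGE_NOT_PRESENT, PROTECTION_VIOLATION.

Per-access translation:
#0 VA=0x482C00D1B (r,kernel):
  L0 @0x1D[18] → 0x1F007  P=1,RW=1,US=1,PS=0
  L1 @0x1F[22] → 0x23087  P=1,RW=1,US=1,PS=1
  ⇒ phys 0x23D1B (huge @L1)  [2 reads]
#1 VA=0x820154E5 (r,kernel):
  L0 @0x1D[2] → 0x24007  P=1,RW=1,US=1,PS=0
  L1 @0x24[16] → 0x26007  P=1,RW=1,US=1,PS=0
  L2 @0x26[21] → 0x28007  P=1,RW=1,US=1,PS=0
  ⇒ phys 0x284E5  [3 reads]
#2 VA=0x44040F58A (r,kernel):
  L0 @0x1D[17] → 0x2C007  P=1,RW=1,US=1,PS=0
  L1 @0x2C[2] → 0x2F007  P=1,RW=1,US=1,PS=0
  L2 @0x2F[15] → 0x31007  P=1,RW=1,US=1,PS=0
  ⇒ phys 0x3158A  [3 reads]
#3 VA=0x60280A316 (r,kernel):
  L0 @0x1D[24] → 0x33007  P=1,RW=1,US=1,PS=0
  L1 @0x33[20] → 0x34007  P=1,RW=1,US=1,PS=0
  L2 @0x34[10] → 0x7B000  P=0,RW=0,US=0,PS=0
  ✗ PAGE_NOT_PRESENT  [3 reads]
#4 VA=0x303A0BB14 (r,kernel):
  L0 @0x1D[12] → 0x36007  P=1,RW=1,US=1,PS=0
  L1 @0x36[29] → 0x3A007  P=1,RW=1,US=1,PS=0
  L2 @0x3A[11] → 0x3C007  P=1,RW=1,US=1,PS=0
  ⇒ phys 0x3CB14  [3 reads]
#5 VA=0x680C1F6ED (r,kernel):
  L0 @0x1D[26] → 0x3F007  P=1,RW=1,US=1,PS=0
  L1 @0x3F[6] → 0x43007  P=1,RW=1,US=1,PS=0
  L2 @0x43[31] → 0x47007  P=1,RW=1,US=1,PS=0
  ⇒ phys 0x476ED  [3 reads]

Access #0 fault: NONE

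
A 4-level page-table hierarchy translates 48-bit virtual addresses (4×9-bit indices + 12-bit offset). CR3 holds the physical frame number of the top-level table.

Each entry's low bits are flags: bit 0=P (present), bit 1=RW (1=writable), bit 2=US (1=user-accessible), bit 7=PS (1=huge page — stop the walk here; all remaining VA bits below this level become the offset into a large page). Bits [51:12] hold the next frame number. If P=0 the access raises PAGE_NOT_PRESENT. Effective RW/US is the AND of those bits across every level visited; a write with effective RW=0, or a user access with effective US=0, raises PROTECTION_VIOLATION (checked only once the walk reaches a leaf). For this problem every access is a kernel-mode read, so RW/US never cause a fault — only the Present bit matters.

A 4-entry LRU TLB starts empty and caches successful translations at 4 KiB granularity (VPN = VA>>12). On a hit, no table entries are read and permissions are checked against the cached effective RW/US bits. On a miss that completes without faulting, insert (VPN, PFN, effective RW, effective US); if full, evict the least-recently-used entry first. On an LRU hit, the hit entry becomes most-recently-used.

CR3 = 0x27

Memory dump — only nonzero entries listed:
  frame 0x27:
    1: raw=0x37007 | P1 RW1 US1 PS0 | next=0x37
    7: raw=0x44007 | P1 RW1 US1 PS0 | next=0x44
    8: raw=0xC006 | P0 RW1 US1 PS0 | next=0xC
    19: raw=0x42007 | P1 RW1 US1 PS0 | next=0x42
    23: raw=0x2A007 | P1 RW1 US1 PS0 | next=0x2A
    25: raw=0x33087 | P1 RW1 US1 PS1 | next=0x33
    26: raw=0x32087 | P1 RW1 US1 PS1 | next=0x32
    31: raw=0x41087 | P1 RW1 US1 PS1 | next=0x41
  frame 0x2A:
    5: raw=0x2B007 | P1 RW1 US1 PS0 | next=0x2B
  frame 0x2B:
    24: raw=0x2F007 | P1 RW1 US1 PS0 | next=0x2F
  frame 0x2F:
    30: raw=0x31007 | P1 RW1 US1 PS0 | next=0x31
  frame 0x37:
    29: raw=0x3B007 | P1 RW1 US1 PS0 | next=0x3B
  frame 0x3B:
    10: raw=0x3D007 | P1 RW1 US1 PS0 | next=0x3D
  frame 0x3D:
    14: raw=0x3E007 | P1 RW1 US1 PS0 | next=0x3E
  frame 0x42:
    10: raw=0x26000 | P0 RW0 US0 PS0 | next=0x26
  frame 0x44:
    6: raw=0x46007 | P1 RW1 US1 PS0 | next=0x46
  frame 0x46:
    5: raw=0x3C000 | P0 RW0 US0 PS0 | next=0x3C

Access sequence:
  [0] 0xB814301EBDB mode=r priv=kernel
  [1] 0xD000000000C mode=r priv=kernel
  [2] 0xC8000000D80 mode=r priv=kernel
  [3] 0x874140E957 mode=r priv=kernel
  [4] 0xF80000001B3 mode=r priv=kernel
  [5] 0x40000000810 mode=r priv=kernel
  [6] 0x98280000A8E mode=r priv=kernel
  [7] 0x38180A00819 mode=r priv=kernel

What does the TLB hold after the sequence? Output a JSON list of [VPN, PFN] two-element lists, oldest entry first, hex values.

Trace:
#0 VA=0xB814301EBDB (r,kernel):
  [0] read 0x27 idx=23: raw=0x2A007 flags P=1 W=1 U=1 S=0
  [1] read 0x2A idx=5: raw=0x2B007 flags P=1 W=1 U=1 S=0
  [2] read 0x2B idx=24: raw=0x2F007 flags P=1 W=1 U=1 S=0
  [3] read 0x2F idx=30: raw=0x31007 flags P=1 W=1 U=1 S=0
  ✓ 0x31BDB  — 4 lookups
#1 VA=0xD000000000C (r,kernel):
  [0] read 0x27 idx=26: raw=0x32087 flags P=1 W=1 U=1 S=1
  ✓ 0x3200C (huge @L0)  — 1 lookups
#2 VA=0xC8000000D80 (r,kernel):
  [0] read 0x27 idx=25: raw=0x33087 flags P=1 W=1 U=1 S=1
  ✓ 0x33D80 (huge @L0)  — 1 lookups
#3 VA=0x874140E957 (r,kernel):
  [0] read 0x27 idx=1: raw=0x37007 flags P=1 W=1 U=1 S=0
  [1] read 0x37 idx=29: raw=0x3B007 flags P=1 W=1 U=1 S=0
  [2] read 0x3B idx=10: raw=0x3D007 flags P=1 W=1 U=1 S=0
  [3] read 0x3D idx=14: raw=0x3E007 flags P=1 W=1 U=1 S=0
  ✓ 0x3E957  — 4 lookups
#4 VA=0xF80000001B3 (r,kernel):
  [0] read 0x27 idx=31: raw=0x41087 flags P=1 W=1 U=1 S=1
  ✓ 0x411B3 (huge @L0)  — 1 lookups
#5 VA=0x40000000810 (r,kernel):
  [0] read 0x27 idx=8: raw=0xC006 flags P=0 W=1 U=1 S=0
  → PAGE_NOT_PRESENT  (1 entries read)
#6 VA=0x98280000A8E (r,kernel):
  [0] read 0x27 idx=19: raw=0x42007 flags P=1 W=1 U=1 S=0
  [1] read 0x42 idx=10: raw=0x26000 flags P=0 W=0 U=0 S=0
  → PAGE_NOT_PRESENT  (2 entries read)
#7 VA=0x38180A00819 (r,kernel):
  [0] read 0x27 idx=7: raw=0x44007 flags P=1 W=1 U=1 S=0
  [1] read 0x44 idx=6: raw=0x46007 flags P=1 W=1 U=1 S=0
  [2] read 0x46 idx=5: raw=0x3C000 flags P=0 W=0 U=0 S=0
  → PAGE_NOT_PRESENT  (3 entries read)

TLB: [["0xD0000000", "0x32"], ["0xC8000000", "0x33"], ["0x874140E", "0x3E"], ["0xF8000000", "0x41"]]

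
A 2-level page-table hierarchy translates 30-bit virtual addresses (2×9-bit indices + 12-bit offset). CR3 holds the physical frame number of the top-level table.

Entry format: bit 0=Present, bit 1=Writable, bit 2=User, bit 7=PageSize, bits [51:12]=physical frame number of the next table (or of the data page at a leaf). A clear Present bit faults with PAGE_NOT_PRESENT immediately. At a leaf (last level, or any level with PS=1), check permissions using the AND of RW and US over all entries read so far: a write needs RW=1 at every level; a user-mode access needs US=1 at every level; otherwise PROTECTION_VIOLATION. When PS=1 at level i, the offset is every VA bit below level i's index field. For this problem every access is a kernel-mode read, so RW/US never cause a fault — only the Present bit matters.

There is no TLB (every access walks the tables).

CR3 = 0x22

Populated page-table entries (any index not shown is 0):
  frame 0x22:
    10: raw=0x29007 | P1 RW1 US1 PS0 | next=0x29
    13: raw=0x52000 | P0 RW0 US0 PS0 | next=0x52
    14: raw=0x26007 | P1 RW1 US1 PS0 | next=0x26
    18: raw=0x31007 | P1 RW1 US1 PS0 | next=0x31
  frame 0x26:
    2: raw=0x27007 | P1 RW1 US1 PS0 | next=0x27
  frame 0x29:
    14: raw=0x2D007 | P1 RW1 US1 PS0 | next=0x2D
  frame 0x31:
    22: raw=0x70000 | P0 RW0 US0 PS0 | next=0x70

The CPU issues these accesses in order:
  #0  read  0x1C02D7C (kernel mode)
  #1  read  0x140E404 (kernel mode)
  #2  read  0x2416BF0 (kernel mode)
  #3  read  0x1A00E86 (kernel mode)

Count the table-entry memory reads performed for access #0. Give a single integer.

Per-access translation:
#0 VA=0x1C02D7C (r,kernel):
  lvl0: tbl 0x22, slot 14 ⇒ 0x26007 (P1/RW1/US1/PS0)
  lvl1: tbl 0x26, slot 2 ⇒ 0x27007 (P1/RW1/US1/PS0)
  ✓ 0x27D7C  — 2 lookups
#1 VA=0x140E404 (r,kernel):
  lvl0: tbl 0x22, slot 10 ⇒ 0x29007 (P1/RW1/US1/PS0)
  lvl1: tbl 0x29, slot 14 ⇒ 0x2D007 (P1/RW1/US1/PS0)
  ✓ 0x2D404  — 2 lookups
#2 VA=0x2416BF0 (r,kernel):
  lvl0: tbl 0x22, slot 18 ⇒ 0x31007 (P1/RW1/US1/PS0)
  lvl1: tbl 0x31, slot 22 ⇒ 0x70000 (P0/RW0/US0/PS0)
  → PAGE_NOT_PRESENT  (2 entries read)
#3 VA=0x1A00E86 (r,kernel):
  lvl0: tbl 0x22, slot 13 ⇒ 0x52000 (P0/RW0/US0/PS0)
  → PAGE_NOT_PRESENT  (1 entries read)

Entries read for #0: 2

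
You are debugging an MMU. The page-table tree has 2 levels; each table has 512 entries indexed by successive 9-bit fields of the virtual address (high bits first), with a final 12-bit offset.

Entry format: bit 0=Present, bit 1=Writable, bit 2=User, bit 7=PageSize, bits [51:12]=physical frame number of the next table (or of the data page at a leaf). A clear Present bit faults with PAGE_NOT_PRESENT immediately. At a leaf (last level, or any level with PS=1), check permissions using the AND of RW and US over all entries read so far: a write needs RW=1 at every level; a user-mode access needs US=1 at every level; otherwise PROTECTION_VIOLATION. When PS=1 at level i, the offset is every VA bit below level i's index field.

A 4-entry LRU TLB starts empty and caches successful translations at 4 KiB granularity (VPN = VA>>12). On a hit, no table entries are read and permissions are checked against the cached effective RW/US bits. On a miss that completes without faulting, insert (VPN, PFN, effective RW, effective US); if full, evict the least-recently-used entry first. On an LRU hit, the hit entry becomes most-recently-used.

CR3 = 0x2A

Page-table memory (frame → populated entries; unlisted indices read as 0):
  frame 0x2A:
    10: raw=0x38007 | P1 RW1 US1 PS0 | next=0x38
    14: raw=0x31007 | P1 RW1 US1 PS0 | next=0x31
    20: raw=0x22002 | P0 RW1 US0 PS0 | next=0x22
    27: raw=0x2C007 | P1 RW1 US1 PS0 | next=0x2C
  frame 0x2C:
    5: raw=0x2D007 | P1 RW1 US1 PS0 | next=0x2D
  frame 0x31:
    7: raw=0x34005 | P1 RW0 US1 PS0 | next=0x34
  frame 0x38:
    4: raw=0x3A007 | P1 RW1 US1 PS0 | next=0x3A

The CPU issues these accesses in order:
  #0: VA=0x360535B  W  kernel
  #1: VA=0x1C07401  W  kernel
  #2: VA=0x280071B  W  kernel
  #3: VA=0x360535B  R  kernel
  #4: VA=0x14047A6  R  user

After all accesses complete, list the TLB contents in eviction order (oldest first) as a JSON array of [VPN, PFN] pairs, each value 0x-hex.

Walk each access:
#0 VA=0x360535B (w,kernel):
  lvl0: tbl 0x2A, slot 27 ⇒ 0x2C007 (P1/RW1/US1/PS0)
  lvl1: tbl 0x2C, slot 5 ⇒ 0x2D007 (P1/RW1/US1/PS0)
  ⇒ phys 0x2D35B  [2 reads]
#1 VA=0x1C07401 (w,kernel):
  lvl0: tbl 0x2A, slot 14 ⇒ 0x31007 (P1/RW1/US1/PS0)
  lvl1: tbl 0x31, slot 7 ⇒ 0x34005 (P1/RW0/US1/PS0)
  ✗ PROTECTION_VIOLATION  [2 reads]
#2 VA=0x280071B (w,kernel):
  lvl0: tbl 0x2A, slot 20 ⇒ 0x22002 (P0/RW1/US0/PS0)
  ✗ PAGE_NOT_PRESENT  [1 reads]
#3 VA=0x360535B (r,kernel):
  TLB hit vpn=0x3605 → PA=0x2D35B
#4 VA=0x14047A6 (r,user):
  lvl0: tbl 0x2A, slot 10 ⇒ 0x38007 (P1/RW1/US1/PS0)
  lvl1: tbl 0x38, slot 4 ⇒ 0x3A007 (P1/RW1/US1/PS0)
  ⇒ phys 0x3A7A6  [2 reads]

TLB: [["0x3605", "0x2D"], ["0x1404", "0x3A"]]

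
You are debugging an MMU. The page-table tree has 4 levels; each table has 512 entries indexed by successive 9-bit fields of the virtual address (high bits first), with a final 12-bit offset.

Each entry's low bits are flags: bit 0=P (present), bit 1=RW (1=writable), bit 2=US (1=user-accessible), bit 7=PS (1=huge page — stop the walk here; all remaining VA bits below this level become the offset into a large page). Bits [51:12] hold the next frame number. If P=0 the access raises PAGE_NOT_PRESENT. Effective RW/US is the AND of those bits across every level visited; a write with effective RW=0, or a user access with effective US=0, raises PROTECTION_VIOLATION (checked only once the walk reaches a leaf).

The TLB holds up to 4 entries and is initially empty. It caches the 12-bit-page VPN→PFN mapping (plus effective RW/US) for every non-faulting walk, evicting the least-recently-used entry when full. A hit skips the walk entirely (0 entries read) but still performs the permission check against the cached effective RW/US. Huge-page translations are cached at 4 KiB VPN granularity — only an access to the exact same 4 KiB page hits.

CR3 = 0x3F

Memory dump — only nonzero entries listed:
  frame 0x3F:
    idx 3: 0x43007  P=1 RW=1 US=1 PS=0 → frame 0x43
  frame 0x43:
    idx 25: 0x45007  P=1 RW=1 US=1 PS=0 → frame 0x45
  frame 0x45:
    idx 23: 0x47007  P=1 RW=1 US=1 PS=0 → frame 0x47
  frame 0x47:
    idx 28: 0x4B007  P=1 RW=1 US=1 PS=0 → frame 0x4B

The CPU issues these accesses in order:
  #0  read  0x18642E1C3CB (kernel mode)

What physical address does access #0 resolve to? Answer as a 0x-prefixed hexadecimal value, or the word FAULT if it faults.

Per-access translation:
#0 VA=0x18642E1C3CB (r,kernel):
  L0 @0x3F[3] → 0x43007  P=1,RW=1,US=1,PS=0
  L1 @0x43[25] → 0x45007  P=1,RW=1,US=1,PS=0
  L2 @0x45[23] → 0x47007  P=1,RW=1,US=1,PS=0
  L3 @0x47[28] → 0x4B007  P=1,RW=1,US=1,PS=0
  ⇒ phys 0x4B3CB  [4 reads]

Access #0 PA: 0x4B3CB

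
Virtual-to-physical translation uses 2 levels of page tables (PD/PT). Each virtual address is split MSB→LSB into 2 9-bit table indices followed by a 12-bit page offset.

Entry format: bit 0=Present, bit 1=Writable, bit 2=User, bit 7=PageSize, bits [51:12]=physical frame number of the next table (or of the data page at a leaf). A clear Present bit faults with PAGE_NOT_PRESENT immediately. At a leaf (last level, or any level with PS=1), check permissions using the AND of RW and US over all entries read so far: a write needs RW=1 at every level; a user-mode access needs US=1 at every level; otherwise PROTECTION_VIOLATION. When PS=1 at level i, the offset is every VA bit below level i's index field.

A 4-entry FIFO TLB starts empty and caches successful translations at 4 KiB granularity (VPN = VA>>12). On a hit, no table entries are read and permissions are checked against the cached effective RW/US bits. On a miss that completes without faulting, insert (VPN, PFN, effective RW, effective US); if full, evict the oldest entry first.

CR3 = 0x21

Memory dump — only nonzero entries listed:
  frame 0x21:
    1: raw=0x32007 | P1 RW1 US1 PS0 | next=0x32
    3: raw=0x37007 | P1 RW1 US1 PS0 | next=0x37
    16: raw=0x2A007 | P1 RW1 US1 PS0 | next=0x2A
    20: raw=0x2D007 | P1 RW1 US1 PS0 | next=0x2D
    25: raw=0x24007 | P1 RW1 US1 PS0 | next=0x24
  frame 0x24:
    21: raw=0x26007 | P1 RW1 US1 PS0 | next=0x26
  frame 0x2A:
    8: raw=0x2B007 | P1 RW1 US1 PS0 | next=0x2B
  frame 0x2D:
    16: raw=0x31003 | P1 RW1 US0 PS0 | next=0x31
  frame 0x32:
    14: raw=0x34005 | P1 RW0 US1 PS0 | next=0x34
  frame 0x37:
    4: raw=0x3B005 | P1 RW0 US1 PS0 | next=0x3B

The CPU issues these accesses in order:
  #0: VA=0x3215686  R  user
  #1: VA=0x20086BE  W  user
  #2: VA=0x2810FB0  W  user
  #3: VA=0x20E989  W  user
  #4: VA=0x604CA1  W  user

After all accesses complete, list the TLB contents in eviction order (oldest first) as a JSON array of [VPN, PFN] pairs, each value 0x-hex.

Trace:
#0 VA=0x3215686 (r,user):
  lvl0: tbl 0x21, slot 25 ⇒ 0x24007 (P1/RW1/US1/PS0)
  lvl1: tbl 0x24, slot 21 ⇒ 0x26007 (P1/RW1/US1/PS0)
  ✓ 0x26686  — 2 lookups
#1 VA=0x20086BE (w,user):
  lvl0: tbl 0x21, slot 16 ⇒ 0x2A007 (P1/RW1/US1/PS0)
  lvl1: tbl 0x2A, slot 8 ⇒ 0x2B007 (P1/RW1/US1/PS0)
  ✓ 0x2B6BE  — 2 lookups
#2 VA=0x2810FB0 (w,user):
  lvl0: tbl 0x21, slot 20 ⇒ 0x2D007 (P1/RW1/US1/PS0)
  lvl1: tbl 0x2D, slot 16 ⇒ 0x31003 (P1/RW1/US0/PS0)
  ✗ PROTECTION_VIOLATION  [2 reads]
#3 VA=0x20E989 (w,user):
  lvl0: tbl 0x21, slot 1 ⇒ 0x32007 (P1/RW1/US1/PS0)
  lvl1: tbl 0x32, slot 14 ⇒ 0x34005 (P1/RW0/US1/PS0)
  ✗ PROTECTION_VIOLATION  [2 reads]
#4 VA=0x604CA1 (w,user):
  lvl0: tbl 0x21, slot 3 ⇒ 0x37007 (P1/RW1/US1/PS0)
  lvl1: tbl 0x37, slot 4 ⇒ 0x3B005 (P1/RW0/US1/PS0)
  ✗ PROTECTION_VIOLATION  [2 reads]

TLB: [["0x3215", "0x26"], ["0x2008", "0x2B"]]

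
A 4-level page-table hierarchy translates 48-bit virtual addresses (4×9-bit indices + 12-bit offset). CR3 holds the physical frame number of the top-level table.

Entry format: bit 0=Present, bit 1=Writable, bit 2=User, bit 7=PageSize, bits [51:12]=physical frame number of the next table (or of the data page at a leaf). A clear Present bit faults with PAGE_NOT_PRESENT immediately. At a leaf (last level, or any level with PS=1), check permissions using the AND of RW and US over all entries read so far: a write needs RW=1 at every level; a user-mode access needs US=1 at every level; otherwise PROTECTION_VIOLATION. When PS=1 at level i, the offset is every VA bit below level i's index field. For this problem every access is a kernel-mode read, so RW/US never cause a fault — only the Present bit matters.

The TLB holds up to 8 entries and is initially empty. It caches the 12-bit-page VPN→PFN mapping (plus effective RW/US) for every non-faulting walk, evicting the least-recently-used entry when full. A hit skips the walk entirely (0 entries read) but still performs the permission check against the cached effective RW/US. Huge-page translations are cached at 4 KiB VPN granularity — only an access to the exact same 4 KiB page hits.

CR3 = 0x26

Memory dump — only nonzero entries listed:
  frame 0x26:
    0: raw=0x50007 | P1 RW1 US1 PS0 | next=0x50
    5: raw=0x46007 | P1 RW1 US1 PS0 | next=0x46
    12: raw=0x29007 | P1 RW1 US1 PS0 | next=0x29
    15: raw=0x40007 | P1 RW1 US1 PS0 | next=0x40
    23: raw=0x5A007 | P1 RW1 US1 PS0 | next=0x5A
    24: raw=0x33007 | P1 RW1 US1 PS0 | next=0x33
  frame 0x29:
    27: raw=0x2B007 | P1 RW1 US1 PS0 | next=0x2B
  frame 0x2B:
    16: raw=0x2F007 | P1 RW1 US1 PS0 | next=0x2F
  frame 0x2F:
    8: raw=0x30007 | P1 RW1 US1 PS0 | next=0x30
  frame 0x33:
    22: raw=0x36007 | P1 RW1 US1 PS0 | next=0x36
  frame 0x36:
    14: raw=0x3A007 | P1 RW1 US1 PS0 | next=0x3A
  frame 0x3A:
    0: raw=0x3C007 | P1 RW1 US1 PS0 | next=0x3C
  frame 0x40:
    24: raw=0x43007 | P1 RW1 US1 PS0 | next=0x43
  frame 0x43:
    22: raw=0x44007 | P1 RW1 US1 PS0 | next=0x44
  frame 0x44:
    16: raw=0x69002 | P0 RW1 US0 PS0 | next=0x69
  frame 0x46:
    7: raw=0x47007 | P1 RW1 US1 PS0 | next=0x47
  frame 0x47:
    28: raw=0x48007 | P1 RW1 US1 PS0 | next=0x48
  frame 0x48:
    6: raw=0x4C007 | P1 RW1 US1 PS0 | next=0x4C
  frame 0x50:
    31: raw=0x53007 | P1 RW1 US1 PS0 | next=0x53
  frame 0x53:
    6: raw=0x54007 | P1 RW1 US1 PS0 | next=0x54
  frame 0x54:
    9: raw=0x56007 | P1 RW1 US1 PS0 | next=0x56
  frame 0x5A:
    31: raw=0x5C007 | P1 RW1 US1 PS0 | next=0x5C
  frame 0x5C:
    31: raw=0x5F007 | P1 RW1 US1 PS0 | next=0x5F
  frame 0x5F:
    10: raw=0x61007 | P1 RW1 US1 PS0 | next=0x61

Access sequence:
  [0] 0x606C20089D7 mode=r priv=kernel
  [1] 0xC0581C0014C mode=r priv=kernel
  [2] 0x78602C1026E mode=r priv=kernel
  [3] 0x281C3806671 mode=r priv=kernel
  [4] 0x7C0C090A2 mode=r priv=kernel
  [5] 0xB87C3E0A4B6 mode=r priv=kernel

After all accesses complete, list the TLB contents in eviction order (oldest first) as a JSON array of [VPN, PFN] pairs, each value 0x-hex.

Walk each access:
#0 VA=0x606C20089D7 (r,kernel):
  L0 @0x26[12] → 0x29007  P=1,RW=1,US=1,PS=0
  L1 @0x29[27] → 0x2B007  P=1,RW=1,US=1,PS=0
  L2 @0x2B[16] → 0x2F007  P=1,RW=1,US=1,PS=0
  L3 @0x2F[8] → 0x30007  P=1,RW=1,US=1,PS=0
  ✓ 0x309D7  — 4 lookups
#1 VA=0xC0581C0014C (r,kernel):
  L0 @0x26[24] → 0x33007  P=1,RW=1,US=1,PS=0
  L1 @0x33[22] → 0x36007  P=1,RW=1,US=1,PS=0
  L2 @0x36[14] → 0x3A007  P=1,RW=1,US=1,PS=0
  L3 @0x3A[0] → 0x3C007  P=1,RW=1,US=1,PS=0
  ✓ 0x3C14C  — 4 lookups
#2 VA=0x78602C1026E (r,kernel):
  L0 @0x26[15] → 0x40007  P=1,RW=1,US=1,PS=0
  L1 @0x40[24] → 0x43007  P=1,RW=1,US=1,PS=0
  L2 @0x43[22] → 0x44007  P=1,RW=1,US=1,PS=0
  L3 @0x44[16] → 0x69002  P=0,RW=1,US=0,PS=0
  ✗ PAGE_NOT_PRESENT  [4 reads]
#3 VA=0x281C3806671 (r,kernel):
  L0 @0x26[5] → 0x46007  P=1,RW=1,US=1,PS=0
  L1 @0x46[7] → 0x47007  P=1,RW=1,US=1,PS=0
  L2 @0x47[28] → 0x48007  P=1,RW=1,US=1,PS=0
  L3 @0x48[6] → 0x4C007  P=1,RW=1,US=1,PS=0
  ✓ 0x4C671  — 4 lookups
#4 VA=0x7C0C090A2 (r,kernel):
  L0 @0x26[0] → 0x50007  P=1,RW=1,US=1,PS=0
  L1 @0x50[31] → 0x53007  P=1,RW=1,US=1,PS=0
  L2 @0x53[6] → 0x54007  P=1,RW=1,US=1,PS=0
  L3 @0x54[9] → 0x56007  P=1,RW=1,US=1,PS=0
  ✓ 0x560A2  — 4 lookups
#5 VA=0xB87C3E0A4B6 (r,kernel):
  L0 @0x26[23] → 0x5A007  P=1,RW=1,US=1,PS=0
  L1 @0x5A[31] → 0x5C007  P=1,RW=1,US=1,PS=0
  L2 @0x5C[31] → 0x5F007  P=1,RW=1,US=1,PS=0
  L3 @0x5F[10] → 0x61007  P=1,RW=1,US=1,PS=0
  ✓ 0x614B6  — 4 lookups

TLB: [["0x606C2008", "0x30"], ["0xC0581C00", "0x3C"], ["0x281C3806", "0x4C"], ["0x7C0C09", "0x56"], ["0xB87C3E0A", "0x61"]]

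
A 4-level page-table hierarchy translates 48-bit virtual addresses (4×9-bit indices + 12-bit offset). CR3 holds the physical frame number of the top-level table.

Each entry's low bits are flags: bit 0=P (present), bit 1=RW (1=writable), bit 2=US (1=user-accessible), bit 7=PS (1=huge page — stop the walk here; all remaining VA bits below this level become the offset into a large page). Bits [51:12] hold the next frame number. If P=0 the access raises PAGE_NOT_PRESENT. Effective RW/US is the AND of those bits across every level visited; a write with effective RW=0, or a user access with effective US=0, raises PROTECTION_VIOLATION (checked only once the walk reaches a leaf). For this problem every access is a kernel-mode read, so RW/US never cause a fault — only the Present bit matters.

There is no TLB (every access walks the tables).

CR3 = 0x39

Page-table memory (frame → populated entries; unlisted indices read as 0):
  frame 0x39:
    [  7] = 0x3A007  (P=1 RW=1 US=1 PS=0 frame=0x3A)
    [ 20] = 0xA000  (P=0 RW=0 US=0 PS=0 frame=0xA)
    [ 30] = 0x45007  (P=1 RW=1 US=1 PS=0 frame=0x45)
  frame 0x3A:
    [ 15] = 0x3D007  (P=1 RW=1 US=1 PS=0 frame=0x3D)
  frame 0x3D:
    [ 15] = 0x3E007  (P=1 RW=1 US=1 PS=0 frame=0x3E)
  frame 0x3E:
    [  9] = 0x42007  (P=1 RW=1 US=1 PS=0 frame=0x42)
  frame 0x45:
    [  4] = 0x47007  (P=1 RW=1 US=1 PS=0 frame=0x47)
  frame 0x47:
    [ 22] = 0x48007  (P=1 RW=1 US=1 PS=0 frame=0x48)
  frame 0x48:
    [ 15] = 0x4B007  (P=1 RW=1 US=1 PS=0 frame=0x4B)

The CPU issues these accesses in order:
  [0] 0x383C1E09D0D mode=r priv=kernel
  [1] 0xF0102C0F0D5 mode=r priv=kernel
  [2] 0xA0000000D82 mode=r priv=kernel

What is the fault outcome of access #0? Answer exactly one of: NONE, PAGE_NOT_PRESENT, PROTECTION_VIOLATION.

Trace:
#0 VA=0x383C1E09D0D (r,kernel):
  [0] read 0x39 idx=7: raw=0x3A007 flags P=1 W=1 U=1 S=0
  [1] read 0x3A idx=15: raw=0x3D007 flags P=1 W=1 U=1 S=0
  [2] read 0x3D idx=15: raw=0x3E007 flags P=1 W=1 U=1 S=0
  [3] read 0x3E idx=9: raw=0x42007 flags P=1 W=1 U=1 S=0
  ✓ 0x42D0D  — 4 lookups
#1 VA=0xF0102C0F0D5 (r,kernel):
  [0] read 0x39 idx=30: raw=0x45007 flags P=1 W=1 U=1 S=0
  [1] read 0x45 idx=4: raw=0x47007 flags P=1 W=1 U=1 S=0
  [2] read 0x47 idx=22: raw=0x48007 flags P=1 W=1 U=1 S=0
  [3] read 0x48 idx=15: raw=0x4B007 flags P=1 W=1 U=1 S=0
  ✓ 0x4B0D5  — 4 lookups
#2 VA=0xA0000000D82 (r,kernel):
  [0] read 0x39 idx=20: raw=0xA000 flags P=0 W=0 U=0 S=0
  ⇒ fault: PAGE_NOT_PRESENT  — 1 lookups

Access #0 fault: NONE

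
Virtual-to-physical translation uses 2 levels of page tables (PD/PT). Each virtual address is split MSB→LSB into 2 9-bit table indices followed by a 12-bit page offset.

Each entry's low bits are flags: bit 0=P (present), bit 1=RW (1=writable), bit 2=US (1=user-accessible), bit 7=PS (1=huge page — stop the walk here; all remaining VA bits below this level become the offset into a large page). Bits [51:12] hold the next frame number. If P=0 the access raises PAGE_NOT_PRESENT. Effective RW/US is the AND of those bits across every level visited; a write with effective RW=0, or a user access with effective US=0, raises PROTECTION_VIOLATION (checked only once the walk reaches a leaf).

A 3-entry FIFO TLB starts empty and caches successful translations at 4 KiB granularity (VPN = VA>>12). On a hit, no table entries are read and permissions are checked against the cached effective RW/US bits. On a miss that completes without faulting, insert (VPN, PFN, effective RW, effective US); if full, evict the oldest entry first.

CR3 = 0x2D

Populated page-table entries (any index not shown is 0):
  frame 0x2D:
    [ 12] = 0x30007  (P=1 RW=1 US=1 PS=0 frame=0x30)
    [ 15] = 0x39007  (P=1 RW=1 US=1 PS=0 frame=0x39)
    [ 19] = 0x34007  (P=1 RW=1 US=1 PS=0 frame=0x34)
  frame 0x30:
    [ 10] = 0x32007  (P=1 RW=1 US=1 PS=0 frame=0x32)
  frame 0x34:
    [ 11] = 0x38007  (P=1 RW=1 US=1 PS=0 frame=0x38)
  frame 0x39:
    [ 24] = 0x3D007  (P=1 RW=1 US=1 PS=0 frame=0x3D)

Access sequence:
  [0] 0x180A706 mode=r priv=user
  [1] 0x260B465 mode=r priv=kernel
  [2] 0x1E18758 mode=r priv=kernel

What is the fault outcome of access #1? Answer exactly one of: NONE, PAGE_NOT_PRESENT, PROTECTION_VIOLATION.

Trace:
#0 VA=0x180A706 (r,user):
  lvl0: tbl 0x2D, slot 12 ⇒ 0x30007 (P1/RW1/US1/PS0)
  lvl1: tbl 0x30, slot 10 ⇒ 0x32007 (P1/RW1/US1/PS0)
  ⇒ phys 0x32706  [2 reads]
#1 VA=0x260B465 (r,kernel):
  lvl0: tbl 0x2D, slot 19 ⇒ 0x34007 (P1/RW1/US1/PS0)
  lvl1: tbl 0x34, slot 11 ⇒ 0x38007 (P1/RW1/US1/PS0)
  ⇒ phys 0x38465  [2 reads]
#2 VA=0x1E18758 (r,kernel):
  lvl0: tbl 0x2D, slot 15 ⇒ 0x39007 (P1/RW1/US1/PS0)
  lvl1: tbl 0x39, slot 24 ⇒ 0x3D007 (P1/RW1/US1/PS0)
  ⇒ phys 0x3D758  [2 reads]

Access #1 fault: NONE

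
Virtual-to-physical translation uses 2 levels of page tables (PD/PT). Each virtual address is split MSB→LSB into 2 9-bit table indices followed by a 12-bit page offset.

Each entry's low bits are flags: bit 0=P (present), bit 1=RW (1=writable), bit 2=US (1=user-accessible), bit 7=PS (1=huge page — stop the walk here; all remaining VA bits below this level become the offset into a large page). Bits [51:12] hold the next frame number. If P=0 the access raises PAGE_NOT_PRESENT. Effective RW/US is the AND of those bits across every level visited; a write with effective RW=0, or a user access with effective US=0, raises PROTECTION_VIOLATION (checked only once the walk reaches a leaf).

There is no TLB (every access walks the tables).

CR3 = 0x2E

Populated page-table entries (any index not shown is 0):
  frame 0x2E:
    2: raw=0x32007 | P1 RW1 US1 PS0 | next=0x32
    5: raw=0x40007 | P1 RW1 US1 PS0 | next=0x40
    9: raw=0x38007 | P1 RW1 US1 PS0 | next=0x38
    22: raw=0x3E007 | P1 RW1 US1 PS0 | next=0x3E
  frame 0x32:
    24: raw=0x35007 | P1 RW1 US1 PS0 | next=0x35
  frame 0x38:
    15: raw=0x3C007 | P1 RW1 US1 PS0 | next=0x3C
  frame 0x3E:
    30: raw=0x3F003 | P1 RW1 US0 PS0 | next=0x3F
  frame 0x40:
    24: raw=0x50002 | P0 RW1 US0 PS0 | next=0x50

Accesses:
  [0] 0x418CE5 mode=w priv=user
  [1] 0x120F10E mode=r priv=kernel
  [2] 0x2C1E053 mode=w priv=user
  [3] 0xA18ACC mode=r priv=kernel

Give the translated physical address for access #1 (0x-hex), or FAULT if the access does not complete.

Walk each access:
#0 VA=0x418CE5 (w,user):
  L0 @0x2E[2] → 0x32007  P=1,RW=1,US=1,PS=0
  L1 @0x32[24] → 0x35007  P=1,RW=1,US=1,PS=0
  → PA=0x35CE5  (2 entries read)
#1 VA=0x120F10E (r,kernel):
  L0 @0x2E[9] → 0x38007  P=1,RW=1,US=1,PS=0
  L1 @0x38[15] → 0x3C007  P=1,RW=1,US=1,PS=0
  → PA=0x3C10E  (2 entries read)
#2 VA=0x2C1E053 (w,user):
  L0 @0x2E[22] → 0x3E007  P=1,RW=1,US=1,PS=0
  L1 @0x3E[30] → 0x3F003  P=1,RW=1,US=0,PS=0
  ✗ PROTECTION_VIOLATION  [2 reads]
#3 VA=0xA18ACC (r,kernel):
  L0 @0x2E[5] → 0x40007  P=1,RW=1,US=1,PS=0
  L1 @0x40[24] → 0x50002  P=0,RW=1,US=0,PS=0
  ✗ PAGE_NOT_PRESENT  [2 reads]

Access #1 PA: 0x3C10E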